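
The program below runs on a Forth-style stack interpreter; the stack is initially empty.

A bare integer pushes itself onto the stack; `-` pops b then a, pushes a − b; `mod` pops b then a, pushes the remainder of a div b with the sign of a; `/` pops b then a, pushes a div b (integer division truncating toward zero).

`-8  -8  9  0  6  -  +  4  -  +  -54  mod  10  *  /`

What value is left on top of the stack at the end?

-8  : -8
-8  : -8 -8
9   : -8 -8 9
0   : -8 -8 9 0
6   : -8 -8 9 0 6
-   : -8 -8 9 -6
+   : -8 -8 3
4   : -8 -8 3 4
-   : -8 -8 -1
+   : -8 -9
-54 : -8 -9 -54
mod : -8 -9
10  : -8 -9 10
*   : -8 -90
/   : 0

0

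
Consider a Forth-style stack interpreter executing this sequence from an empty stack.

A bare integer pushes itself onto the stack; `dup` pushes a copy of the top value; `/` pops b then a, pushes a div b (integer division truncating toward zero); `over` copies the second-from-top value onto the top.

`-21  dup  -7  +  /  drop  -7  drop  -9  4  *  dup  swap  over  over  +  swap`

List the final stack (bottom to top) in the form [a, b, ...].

-21   -21
dup   -21 -21
-7    -21 -21 -7
+     -21 -28
/     0
drop  (empty)
-7    -7
drop  (empty)
-9    -9
4     -9 4
*     -36
dup   -36 -36
swap  -36 -36
over  -36 -36 -36
over  -36 -36 -36 -36
+     -36 -36 -72
swap  -36 -72 -36

[-36, -72, -36]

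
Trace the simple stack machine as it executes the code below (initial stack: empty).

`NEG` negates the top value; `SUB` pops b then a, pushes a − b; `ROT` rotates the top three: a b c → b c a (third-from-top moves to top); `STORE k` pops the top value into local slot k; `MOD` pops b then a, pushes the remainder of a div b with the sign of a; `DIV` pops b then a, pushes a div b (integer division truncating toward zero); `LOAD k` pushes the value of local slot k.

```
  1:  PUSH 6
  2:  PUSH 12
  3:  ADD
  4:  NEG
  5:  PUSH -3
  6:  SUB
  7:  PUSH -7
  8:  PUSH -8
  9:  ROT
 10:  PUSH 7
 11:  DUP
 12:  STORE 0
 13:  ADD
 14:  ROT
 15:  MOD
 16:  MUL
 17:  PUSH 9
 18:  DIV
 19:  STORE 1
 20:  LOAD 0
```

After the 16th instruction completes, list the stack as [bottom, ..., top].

[8]

PUSH 6   6
PUSH 12  6 12
ADD      18
NEG      -18
PUSH -3  -18 -3
SUB      -15
PUSH -7  -15 -7
PUSH -8  -15 -7 -8
ROT      -7 -8 -15
PUSH 7   -7 -8 -15 7
DUP      -7 -8 -15 7 7
STORE 0  -7 -8 -15 7
ADD      -7 -8 -8
ROT      -8 -8 -7
MOD      -8 -1
MUL      8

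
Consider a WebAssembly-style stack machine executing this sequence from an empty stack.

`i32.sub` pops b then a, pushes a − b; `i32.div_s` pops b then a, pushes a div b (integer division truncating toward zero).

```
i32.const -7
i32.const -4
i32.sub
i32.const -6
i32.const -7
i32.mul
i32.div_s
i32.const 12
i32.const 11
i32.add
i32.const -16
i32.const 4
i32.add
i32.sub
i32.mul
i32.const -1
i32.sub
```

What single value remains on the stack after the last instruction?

i32.const -7   -7
i32.const -4   -7 -4
i32.sub        -3
i32.const -6   -3 -6
i32.const -7   -3 -6 -7
i32.mul        -3 42
i32.div_s      0
i32.const 12   0 12
i32.const 11   0 12 11
i32.add        0 23
i32.const -16  0 23 -16
i32.const 4    0 23 -16 4
i32.add        0 23 -12
i32.sub        0 35
i32.mul        0
i32.const -1   0 -1
i32.sub        1

1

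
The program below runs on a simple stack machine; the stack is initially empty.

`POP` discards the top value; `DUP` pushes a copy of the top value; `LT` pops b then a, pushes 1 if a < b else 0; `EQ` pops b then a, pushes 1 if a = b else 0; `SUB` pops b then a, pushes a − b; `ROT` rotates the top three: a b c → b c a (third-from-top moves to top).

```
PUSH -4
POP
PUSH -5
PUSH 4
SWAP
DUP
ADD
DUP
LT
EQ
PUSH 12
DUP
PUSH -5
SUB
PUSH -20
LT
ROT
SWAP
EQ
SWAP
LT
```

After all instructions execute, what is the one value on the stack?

PUSH -4  : -4
POP      : (empty)
PUSH -5  : -5
PUSH 4   : -5 4
SWAP     : 4 -5
DUP      : 4 -5 -5
ADD      : 4 -10
DUP      : 4 -10 -10
LT       : 4 0
EQ       : 0
PUSH 12  : 0 12
DUP      : 0 12 12
PUSH -5  : 0 12 12 -5
SUB      : 0 12 17
PUSH -20 : 0 12 17 -20
LT       : 0 12 0
ROT      : 12 0 0
SWAP     : 12 0 0
EQ       : 12 1
SWAP     : 1 12
LT       : 1

1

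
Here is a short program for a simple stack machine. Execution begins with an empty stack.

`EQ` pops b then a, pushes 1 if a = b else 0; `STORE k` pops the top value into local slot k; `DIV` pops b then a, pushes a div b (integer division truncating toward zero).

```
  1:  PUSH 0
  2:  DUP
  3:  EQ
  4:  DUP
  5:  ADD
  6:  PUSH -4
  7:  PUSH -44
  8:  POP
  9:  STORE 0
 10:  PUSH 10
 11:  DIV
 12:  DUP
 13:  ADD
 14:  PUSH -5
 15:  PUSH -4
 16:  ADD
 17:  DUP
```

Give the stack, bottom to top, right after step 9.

[2]

PUSH 0   → 0
DUP      → 0 0
EQ       → 1
DUP      → 1 1
ADD      → 2
PUSH -4  → 2 -4
PUSH -44 → 2 -4 -44
POP      → 2 -4
STORE 0  → 2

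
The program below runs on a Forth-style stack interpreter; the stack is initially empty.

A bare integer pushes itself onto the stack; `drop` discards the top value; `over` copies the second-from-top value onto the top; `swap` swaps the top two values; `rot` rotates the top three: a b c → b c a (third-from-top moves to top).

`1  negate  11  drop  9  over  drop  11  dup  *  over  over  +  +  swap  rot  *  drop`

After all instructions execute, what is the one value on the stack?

251

1      → 1
negate → -1
11     → -1 11
drop   → -1
9      → -1 9
over   → -1 9 -1
drop   → -1 9
11     → -1 9 11
dup    → -1 9 11 11
*      → -1 9 121
over   → -1 9 121 9
over   → -1 9 121 9 121
+      → -1 9 121 130
+      → -1 9 251
swap   → -1 251 9
rot    → 251 9 -1
*      → 251 -9
drop   → 251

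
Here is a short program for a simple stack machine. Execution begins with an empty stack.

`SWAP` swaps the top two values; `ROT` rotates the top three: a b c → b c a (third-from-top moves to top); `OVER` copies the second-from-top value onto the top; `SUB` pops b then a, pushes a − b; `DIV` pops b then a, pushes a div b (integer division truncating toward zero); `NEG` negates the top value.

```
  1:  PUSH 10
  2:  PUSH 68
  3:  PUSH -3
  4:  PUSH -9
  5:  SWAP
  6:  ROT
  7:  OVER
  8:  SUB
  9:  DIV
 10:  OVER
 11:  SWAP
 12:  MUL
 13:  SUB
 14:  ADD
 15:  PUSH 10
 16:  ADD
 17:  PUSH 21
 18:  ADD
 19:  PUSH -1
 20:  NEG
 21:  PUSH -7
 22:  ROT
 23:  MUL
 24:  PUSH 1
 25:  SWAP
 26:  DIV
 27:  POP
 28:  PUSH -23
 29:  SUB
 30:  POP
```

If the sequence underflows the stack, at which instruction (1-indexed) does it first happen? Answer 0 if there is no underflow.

PUSH 10  -> 10
PUSH 68  -> 10 68
PUSH -3  -> 10 68 -3
PUSH -9  -> 10 68 -3 -9
SWAP     -> 10 68 -9 -3
ROT      -> 10 -9 -3 68
OVER     -> 10 -9 -3 68 -3
SUB      -> 10 -9 -3 71
DIV      -> 10 -9 0
OVER     -> 10 -9 0 -9
SWAP     -> 10 -9 -9 0
MUL      -> 10 -9 0
SUB      -> 10 -9
ADD      -> 1
PUSH 10  -> 1 10
ADD      -> 11
PUSH 21  -> 11 21
ADD      -> 32
PUSH -1  -> 32 -1
NEG      -> 32 1
PUSH -7  -> 32 1 -7
ROT      -> 1 -7 32
MUL      -> 1 -224
PUSH 1   -> 1 -224 1
SWAP     -> 1 1 -224
DIV      -> 1 0
POP      -> 1
PUSH -23 -> 1 -23
SUB      -> 24
POP      -> (empty)

0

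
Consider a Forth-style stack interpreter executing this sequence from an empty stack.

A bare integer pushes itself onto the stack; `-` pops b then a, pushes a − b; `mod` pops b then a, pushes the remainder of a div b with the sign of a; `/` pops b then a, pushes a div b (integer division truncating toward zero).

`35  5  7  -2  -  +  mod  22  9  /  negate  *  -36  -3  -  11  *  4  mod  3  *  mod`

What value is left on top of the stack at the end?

35     → [35]
5      → [35, 5]
7      → [35, 5, 7]
-2     → [35, 5, 7, -2]
-      → [35, 5, 9]
+      → [35, 14]
mod    → [7]
22     → [7, 22]
9      → [7, 22, 9]
/      → [7, 2]
negate → [7, -2]
*      → [-14]
-36    → [-14, -36]
-3     → [-14, -36, -3]
-      → [-14, -33]
11     → [-14, -33, 11]
*      → [-14, -363]
4      → [-14, -363, 4]
mod    → [-14, -3]
3      → [-14, -3, 3]
*      → [-14, -9]
mod    → [-5]

-5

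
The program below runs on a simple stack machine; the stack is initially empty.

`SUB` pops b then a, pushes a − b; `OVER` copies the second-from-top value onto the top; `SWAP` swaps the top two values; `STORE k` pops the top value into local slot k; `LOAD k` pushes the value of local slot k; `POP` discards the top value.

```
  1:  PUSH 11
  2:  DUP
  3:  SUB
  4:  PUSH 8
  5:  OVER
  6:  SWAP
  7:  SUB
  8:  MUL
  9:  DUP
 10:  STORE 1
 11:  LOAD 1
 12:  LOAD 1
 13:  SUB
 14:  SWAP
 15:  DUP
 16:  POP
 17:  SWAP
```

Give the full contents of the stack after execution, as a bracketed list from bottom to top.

PUSH 11 -> 11
DUP     -> 11 11
SUB     -> 0
PUSH 8  -> 0 8
OVER    -> 0 8 0
SWAP    -> 0 0 8
SUB     -> 0 -8
MUL     -> 0
DUP     -> 0 0
STORE 1 -> 0
LOAD 1  -> 0 0
LOAD 1  -> 0 0 0
SUB     -> 0 0
SWAP    -> 0 0
DUP     -> 0 0 0
POP     -> 0 0
SWAP    -> 0 0

[0, 0]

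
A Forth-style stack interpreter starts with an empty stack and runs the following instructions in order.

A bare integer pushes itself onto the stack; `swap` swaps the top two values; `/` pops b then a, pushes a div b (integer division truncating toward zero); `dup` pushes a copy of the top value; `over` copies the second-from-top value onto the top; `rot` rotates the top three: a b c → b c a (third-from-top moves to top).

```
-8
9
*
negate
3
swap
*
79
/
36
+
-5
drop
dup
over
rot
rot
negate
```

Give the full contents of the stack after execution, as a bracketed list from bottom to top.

[38, 38, -38]

-8     : -8
9      : -8 9
*      : -72
negate : 72
3      : 72 3
swap   : 3 72
*      : 216
79     : 216 79
/      : 2
36     : 2 36
+      : 38
-5     : 38 -5
drop   : 38
dup    : 38 38
over   : 38 38 38
rot    : 38 38 38
rot    : 38 38 38
negate : 38 38 -38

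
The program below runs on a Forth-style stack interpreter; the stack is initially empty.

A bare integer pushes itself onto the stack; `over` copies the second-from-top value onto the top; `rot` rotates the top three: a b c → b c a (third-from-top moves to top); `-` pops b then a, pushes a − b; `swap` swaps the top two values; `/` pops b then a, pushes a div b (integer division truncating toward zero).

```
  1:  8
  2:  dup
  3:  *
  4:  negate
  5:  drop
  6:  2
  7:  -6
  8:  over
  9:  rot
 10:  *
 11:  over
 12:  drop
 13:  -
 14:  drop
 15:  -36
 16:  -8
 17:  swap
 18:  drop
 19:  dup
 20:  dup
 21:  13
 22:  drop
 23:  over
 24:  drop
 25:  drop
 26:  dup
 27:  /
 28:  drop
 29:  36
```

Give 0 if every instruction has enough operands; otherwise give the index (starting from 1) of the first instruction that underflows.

8      : 8
dup    : 8 8
*      : 64
negate : -64
drop   : (empty)
2      : 2
-6     : 2 -6
over   : 2 -6 2
rot    : -6 2 2
*      : -6 4
over   : -6 4 -6
drop   : -6 4
-      : -10
drop   : (empty)
-36    : -36
-8     : -36 -8
swap   : -8 -36
drop   : -8
dup    : -8 -8
dup    : -8 -8 -8
13     : -8 -8 -8 13
drop   : -8 -8 -8
over   : -8 -8 -8 -8
drop   : -8 -8 -8
drop   : -8 -8
dup    : -8 -8 -8
/      : -8 1
drop   : -8
36     : -8 36

0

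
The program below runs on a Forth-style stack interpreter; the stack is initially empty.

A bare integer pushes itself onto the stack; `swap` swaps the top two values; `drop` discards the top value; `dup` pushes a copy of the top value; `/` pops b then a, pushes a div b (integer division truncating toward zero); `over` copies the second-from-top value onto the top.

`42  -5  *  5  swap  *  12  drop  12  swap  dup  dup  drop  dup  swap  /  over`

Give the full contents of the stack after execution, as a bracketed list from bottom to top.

[12, -1050, 1, -1050]

42   : [42]
-5   : [42, -5]
*    : [-210]
5    : [-210, 5]
swap : [5, -210]
*    : [-1050]
12   : [-1050, 12]
drop : [-1050]
12   : [-1050, 12]
swap : [12, -1050]
dup  : [12, -1050, -1050]
dup  : [12, -1050, -1050, -1050]
drop : [12, -1050, -1050]
dup  : [12, -1050, -1050, -1050]
swap : [12, -1050, -1050, -1050]
/    : [12, -1050, 1]
over : [12, -1050, 1, -1050]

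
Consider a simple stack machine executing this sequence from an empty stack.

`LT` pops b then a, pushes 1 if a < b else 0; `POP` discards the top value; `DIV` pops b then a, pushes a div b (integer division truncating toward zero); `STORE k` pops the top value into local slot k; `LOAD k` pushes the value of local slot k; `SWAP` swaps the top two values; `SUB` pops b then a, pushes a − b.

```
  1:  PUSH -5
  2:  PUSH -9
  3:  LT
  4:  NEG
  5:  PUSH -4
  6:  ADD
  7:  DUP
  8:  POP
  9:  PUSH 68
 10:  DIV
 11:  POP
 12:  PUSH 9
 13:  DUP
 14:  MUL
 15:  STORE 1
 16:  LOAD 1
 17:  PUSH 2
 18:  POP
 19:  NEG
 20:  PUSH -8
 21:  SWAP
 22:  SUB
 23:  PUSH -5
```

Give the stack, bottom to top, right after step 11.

[]

PUSH -5 : [-5]
PUSH -9 : [-5, -9]
LT      : [0]
NEG     : [0]
PUSH -4 : [0, -4]
ADD     : [-4]
DUP     : [-4, -4]
POP     : [-4]
PUSH 68 : [-4, 68]
DIV     : [0]
POP     : []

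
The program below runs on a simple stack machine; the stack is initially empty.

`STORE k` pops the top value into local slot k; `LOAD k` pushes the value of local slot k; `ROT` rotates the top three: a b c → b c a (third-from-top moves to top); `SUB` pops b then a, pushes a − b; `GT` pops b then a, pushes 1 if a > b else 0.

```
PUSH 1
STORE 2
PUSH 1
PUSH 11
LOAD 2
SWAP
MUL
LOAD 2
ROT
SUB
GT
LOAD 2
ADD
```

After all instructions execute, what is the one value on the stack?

PUSH 1  -> 1
STORE 2 -> (empty)
PUSH 1  -> 1
PUSH 11 -> 1 11
LOAD 2  -> 1 11 1
SWAP    -> 1 1 11
MUL     -> 1 11
LOAD 2  -> 1 11 1
ROT     -> 11 1 1
SUB     -> 11 0
GT      -> 1
LOAD 2  -> 1 1
ADD     -> 2

2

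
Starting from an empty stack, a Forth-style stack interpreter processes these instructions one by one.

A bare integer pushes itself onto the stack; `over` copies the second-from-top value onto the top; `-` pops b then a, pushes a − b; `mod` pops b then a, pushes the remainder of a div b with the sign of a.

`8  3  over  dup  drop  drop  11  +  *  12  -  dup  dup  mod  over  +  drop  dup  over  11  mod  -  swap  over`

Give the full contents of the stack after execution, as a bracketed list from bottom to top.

[99, 100, 99]

8    -> [8]
3    -> [8, 3]
over -> [8, 3, 8]
dup  -> [8, 3, 8, 8]
drop -> [8, 3, 8]
drop -> [8, 3]
11   -> [8, 3, 11]
+    -> [8, 14]
*    -> [112]
12   -> [112, 12]
-    -> [100]
dup  -> [100, 100]
dup  -> [100, 100, 100]
mod  -> [100, 0]
over -> [100, 0, 100]
+    -> [100, 100]
drop -> [100]
dup  -> [100, 100]
over -> [100, 100, 100]
11   -> [100, 100, 100, 11]
mod  -> [100, 100, 1]
-    -> [100, 99]
swap -> [99, 100]
over -> [99, 100, 99]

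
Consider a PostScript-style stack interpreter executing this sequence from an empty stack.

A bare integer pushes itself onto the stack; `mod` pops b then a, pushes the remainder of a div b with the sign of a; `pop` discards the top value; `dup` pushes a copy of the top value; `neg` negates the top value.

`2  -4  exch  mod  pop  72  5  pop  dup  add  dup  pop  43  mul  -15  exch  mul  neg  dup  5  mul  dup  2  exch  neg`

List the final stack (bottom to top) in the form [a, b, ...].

2    -> 2
-4   -> 2 -4
exch -> -4 2
mod  -> 0
pop  -> (empty)
72   -> 72
5    -> 72 5
pop  -> 72
dup  -> 72 72
add  -> 144
dup  -> 144 144
pop  -> 144
43   -> 144 43
mul  -> 6192
-15  -> 6192 -15
exch -> -15 6192
mul  -> -92880
neg  -> 92880
dup  -> 92880 92880
5    -> 92880 92880 5
mul  -> 92880 464400
dup  -> 92880 464400 464400
2    -> 92880 464400 464400 2
exch -> 92880 464400 2 464400
neg  -> 92880 464400 2 -464400

[92880, 464400, 2, -464400]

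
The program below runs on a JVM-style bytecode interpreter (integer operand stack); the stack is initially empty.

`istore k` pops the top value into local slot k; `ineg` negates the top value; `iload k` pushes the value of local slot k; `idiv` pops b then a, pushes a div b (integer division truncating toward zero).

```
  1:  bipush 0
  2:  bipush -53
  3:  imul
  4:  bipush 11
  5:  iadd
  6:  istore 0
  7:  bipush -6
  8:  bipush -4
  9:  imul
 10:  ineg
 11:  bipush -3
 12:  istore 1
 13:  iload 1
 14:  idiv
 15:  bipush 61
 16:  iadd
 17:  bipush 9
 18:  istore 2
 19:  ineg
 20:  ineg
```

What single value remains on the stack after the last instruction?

bipush 0    [0]
bipush -53  [0, -53]
imul        [0]
bipush 11   [0, 11]
iadd        [11]
istore 0    []
bipush -6   [-6]
bipush -4   [-6, -4]
imul        [24]
ineg        [-24]
bipush -3   [-24, -3]
istore 1    [-24]
iload 1     [-24, -3]
idiv        [8]
bipush 61   [8, 61]
iadd        [69]
bipush 9    [69, 9]
istore 2    [69]
ineg        [-69]
ineg        [69]

69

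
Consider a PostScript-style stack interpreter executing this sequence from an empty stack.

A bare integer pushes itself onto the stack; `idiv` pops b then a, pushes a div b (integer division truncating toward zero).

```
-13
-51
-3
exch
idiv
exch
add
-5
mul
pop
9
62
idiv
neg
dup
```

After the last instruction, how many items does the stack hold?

-13  : [-13]
-51  : [-13, -51]
-3   : [-13, -51, -3]
exch : [-13, -3, -51]
idiv : [-13, 0]
exch : [0, -13]
add  : [-13]
-5   : [-13, -5]
mul  : [65]
pop  : []
9    : [9]
62   : [9, 62]
idiv : [0]
neg  : [0]
dup  : [0, 0]

2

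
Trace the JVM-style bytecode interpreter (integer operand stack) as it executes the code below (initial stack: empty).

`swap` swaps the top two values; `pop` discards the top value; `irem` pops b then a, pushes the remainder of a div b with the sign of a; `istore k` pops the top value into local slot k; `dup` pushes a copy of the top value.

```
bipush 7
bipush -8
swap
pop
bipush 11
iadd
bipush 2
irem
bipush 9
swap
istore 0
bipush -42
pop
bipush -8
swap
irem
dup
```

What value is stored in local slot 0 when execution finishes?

1

bipush 7   → 7
bipush -8  → 7 -8
swap       → -8 7
pop        → -8
bipush 11  → -8 11
iadd       → 3
bipush 2   → 3 2
irem       → 1
bipush 9   → 1 9
swap       → 9 1
istore 0   → 9
bipush -42 → 9 -42
pop        → 9
bipush -8  → 9 -8
swap       → -8 9
irem       → -8
dup        → -8 -8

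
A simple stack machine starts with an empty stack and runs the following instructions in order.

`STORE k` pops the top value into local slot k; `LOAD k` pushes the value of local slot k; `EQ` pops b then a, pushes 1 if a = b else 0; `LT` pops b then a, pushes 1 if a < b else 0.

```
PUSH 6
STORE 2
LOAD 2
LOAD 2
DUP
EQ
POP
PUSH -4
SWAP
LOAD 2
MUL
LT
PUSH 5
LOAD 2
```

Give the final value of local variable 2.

PUSH 6  -> 6
STORE 2 -> (empty)
LOAD 2  -> 6
LOAD 2  -> 6 6
DUP     -> 6 6 6
EQ      -> 6 1
POP     -> 6
PUSH -4 -> 6 -4
SWAP    -> -4 6
LOAD 2  -> -4 6 6
MUL     -> -4 36
LT      -> 1
PUSH 5  -> 1 5
LOAD 2  -> 1 5 6

6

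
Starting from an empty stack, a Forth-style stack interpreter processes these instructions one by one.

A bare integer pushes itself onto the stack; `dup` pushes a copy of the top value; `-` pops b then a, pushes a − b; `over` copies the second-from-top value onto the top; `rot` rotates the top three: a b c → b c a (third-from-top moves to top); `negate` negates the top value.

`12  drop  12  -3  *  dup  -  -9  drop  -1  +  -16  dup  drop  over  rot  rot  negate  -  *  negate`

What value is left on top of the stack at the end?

12     → [12]
drop   → []
12     → [12]
-3     → [12, -3]
*      → [-36]
dup    → [-36, -36]
-      → [0]
-9     → [0, -9]
drop   → [0]
-1     → [0, -1]
+      → [-1]
-16    → [-1, -16]
dup    → [-1, -16, -16]
drop   → [-1, -16]
over   → [-1, -16, -1]
rot    → [-16, -1, -1]
rot    → [-1, -1, -16]
negate → [-1, -1, 16]
-      → [-1, -17]
*      → [17]
negate → [-17]

-17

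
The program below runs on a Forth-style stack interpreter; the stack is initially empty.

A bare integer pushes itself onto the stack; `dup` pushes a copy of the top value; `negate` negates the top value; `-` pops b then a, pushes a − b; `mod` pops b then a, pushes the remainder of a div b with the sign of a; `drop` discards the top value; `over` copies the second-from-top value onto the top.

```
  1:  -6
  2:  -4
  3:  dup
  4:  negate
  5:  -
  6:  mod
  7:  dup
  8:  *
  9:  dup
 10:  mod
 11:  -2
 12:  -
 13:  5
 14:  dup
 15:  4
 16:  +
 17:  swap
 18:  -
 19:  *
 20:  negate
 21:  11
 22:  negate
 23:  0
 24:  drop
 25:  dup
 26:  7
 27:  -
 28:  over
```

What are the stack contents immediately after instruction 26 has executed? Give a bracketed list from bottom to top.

-6     : [-6]
-4     : [-6, -4]
dup    : [-6, -4, -4]
negate : [-6, -4, 4]
-      : [-6, -8]
mod    : [-6]
dup    : [-6, -6]
*      : [36]
dup    : [36, 36]
mod    : [0]
-2     : [0, -2]
-      : [2]
5      : [2, 5]
dup    : [2, 5, 5]
4      : [2, 5, 5, 4]
+      : [2, 5, 9]
swap   : [2, 9, 5]
-      : [2, 4]
*      : [8]
negate : [-8]
11     : [-8, 11]
negate : [-8, -11]
0      : [-8, -11, 0]
drop   : [-8, -11]
dup    : [-8, -11, -11]
7      : [-8, -11, -11, 7]

[-8, -11, -11, 7]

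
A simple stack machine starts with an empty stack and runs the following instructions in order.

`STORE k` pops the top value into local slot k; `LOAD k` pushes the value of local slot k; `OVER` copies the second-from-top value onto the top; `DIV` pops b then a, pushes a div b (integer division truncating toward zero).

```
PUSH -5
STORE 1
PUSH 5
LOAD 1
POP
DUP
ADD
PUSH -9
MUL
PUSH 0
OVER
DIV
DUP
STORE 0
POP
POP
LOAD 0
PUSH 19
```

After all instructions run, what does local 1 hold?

-5

PUSH -5 : [-5]
STORE 1 : []
PUSH 5  : [5]
LOAD 1  : [5, -5]
POP     : [5]
DUP     : [5, 5]
ADD     : [10]
PUSH -9 : [10, -9]
MUL     : [-90]
PUSH 0  : [-90, 0]
OVER    : [-90, 0, -90]
DIV     : [-90, 0]
DUP     : [-90, 0, 0]
STORE 0 : [-90, 0]
POP     : [-90]
POP     : []
LOAD 0  : [0]
PUSH 19 : [0, 19]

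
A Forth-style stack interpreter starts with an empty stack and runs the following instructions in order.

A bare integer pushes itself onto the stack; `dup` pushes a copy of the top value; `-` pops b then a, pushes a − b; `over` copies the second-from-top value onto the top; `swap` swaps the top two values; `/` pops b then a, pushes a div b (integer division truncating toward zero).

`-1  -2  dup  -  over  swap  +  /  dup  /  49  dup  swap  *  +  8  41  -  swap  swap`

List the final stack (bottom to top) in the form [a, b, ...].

[2402, -33]

-1   -> [-1]
-2   -> [-1, -2]
dup  -> [-1, -2, -2]
-    -> [-1, 0]
over -> [-1, 0, -1]
swap -> [-1, -1, 0]
+    -> [-1, -1]
/    -> [1]
dup  -> [1, 1]
/    -> [1]
49   -> [1, 49]
dup  -> [1, 49, 49]
swap -> [1, 49, 49]
*    -> [1, 2401]
+    -> [2402]
8    -> [2402, 8]
41   -> [2402, 8, 41]
-    -> [2402, -33]
swap -> [-33, 2402]
swap -> [2402, -33]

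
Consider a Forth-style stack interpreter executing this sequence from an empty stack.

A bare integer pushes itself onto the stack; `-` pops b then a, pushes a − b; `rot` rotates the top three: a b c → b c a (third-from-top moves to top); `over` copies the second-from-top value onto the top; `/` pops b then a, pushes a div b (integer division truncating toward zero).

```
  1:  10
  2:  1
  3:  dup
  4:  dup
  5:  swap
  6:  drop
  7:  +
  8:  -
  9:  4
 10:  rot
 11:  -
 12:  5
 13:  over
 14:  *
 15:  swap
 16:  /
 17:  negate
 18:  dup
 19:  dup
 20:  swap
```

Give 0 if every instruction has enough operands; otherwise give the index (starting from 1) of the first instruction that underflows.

10    [10]
1     [10, 1]
dup   [10, 1, 1]
dup   [10, 1, 1, 1]
swap  [10, 1, 1, 1]
drop  [10, 1, 1]
+     [10, 2]
-     [8]
4     [8, 4]
rot  — needs 3 operands, stack has 2 → underflow

10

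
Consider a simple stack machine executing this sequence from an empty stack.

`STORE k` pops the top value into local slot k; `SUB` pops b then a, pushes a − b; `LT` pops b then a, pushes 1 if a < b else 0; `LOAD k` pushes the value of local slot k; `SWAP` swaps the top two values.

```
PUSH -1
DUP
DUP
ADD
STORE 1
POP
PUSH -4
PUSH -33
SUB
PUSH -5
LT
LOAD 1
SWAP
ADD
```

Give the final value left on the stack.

-2

PUSH -1   -1
DUP       -1 -1
DUP       -1 -1 -1
ADD       -1 -2
STORE 1   -1
POP       (empty)
PUSH -4   -4
PUSH -33  -4 -33
SUB       29
PUSH -5   29 -5
LT        0
LOAD 1    0 -2
SWAP      -2 0
ADD       -2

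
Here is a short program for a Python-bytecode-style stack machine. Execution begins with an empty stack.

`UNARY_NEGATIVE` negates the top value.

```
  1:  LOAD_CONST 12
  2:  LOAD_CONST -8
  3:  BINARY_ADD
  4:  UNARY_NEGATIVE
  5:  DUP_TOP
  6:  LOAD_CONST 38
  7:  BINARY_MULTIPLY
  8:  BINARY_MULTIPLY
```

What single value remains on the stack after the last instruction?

LOAD_CONST 12   -> [12]
LOAD_CONST -8   -> [12, -8]
BINARY_ADD      -> [4]
UNARY_NEGATIVE  -> [-4]
DUP_TOP         -> [-4, -4]
LOAD_CONST 38   -> [-4, -4, 38]
BINARY_MULTIPLY -> [-4, -152]
BINARY_MULTIPLY -> [608]

608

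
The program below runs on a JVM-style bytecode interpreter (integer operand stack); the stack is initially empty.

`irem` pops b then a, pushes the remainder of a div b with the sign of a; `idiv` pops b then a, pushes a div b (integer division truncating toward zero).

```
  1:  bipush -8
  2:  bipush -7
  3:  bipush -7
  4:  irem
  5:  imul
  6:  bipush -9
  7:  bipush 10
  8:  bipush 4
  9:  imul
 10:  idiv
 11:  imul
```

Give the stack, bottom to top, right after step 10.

[0, 0]

bipush -8 -> [-8]
bipush -7 -> [-8, -7]
bipush -7 -> [-8, -7, -7]
irem      -> [-8, 0]
imul      -> [0]
bipush -9 -> [0, -9]
bipush 10 -> [0, -9, 10]
bipush 4  -> [0, -9, 10, 4]
imul      -> [0, -9, 40]
idiv      -> [0, 0]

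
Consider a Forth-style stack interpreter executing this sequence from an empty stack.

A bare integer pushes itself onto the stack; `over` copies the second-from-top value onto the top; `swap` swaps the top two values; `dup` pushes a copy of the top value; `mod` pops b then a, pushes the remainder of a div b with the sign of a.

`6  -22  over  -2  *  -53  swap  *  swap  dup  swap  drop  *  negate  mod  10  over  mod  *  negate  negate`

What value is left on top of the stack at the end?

24

6       [6]
-22     [6, -22]
over    [6, -22, 6]
-2      [6, -22, 6, -2]
*       [6, -22, -12]
-53     [6, -22, -12, -53]
swap    [6, -22, -53, -12]
*       [6, -22, 636]
swap    [6, 636, -22]
dup     [6, 636, -22, -22]
swap    [6, 636, -22, -22]
drop    [6, 636, -22]
*       [6, -13992]
negate  [6, 13992]
mod     [6]
10      [6, 10]
over    [6, 10, 6]
mod     [6, 4]
*       [24]
negate  [-24]
negate  [24]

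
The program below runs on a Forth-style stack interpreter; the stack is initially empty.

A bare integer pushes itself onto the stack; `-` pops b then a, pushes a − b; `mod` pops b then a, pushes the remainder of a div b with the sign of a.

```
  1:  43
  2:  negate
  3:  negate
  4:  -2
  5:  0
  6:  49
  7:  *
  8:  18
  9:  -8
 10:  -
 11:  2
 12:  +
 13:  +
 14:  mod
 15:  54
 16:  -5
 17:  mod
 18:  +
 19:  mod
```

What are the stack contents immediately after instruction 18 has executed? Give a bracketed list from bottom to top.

43     → [43]
negate → [-43]
negate → [43]
-2     → [43, -2]
0      → [43, -2, 0]
49     → [43, -2, 0, 49]
*      → [43, -2, 0]
18     → [43, -2, 0, 18]
-8     → [43, -2, 0, 18, -8]
-      → [43, -2, 0, 26]
2      → [43, -2, 0, 26, 2]
+      → [43, -2, 0, 28]
+      → [43, -2, 28]
mod    → [43, -2]
54     → [43, -2, 54]
-5     → [43, -2, 54, -5]
mod    → [43, -2, 4]
+      → [43, 2]

[43, 2]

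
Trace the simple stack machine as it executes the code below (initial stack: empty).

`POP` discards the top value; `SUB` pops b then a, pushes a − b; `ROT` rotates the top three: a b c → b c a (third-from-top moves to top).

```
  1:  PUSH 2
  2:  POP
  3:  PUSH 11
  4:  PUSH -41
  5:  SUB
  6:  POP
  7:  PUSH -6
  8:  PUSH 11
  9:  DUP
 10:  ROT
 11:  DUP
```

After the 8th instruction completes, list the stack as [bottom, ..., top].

[-6, 11]

PUSH 2    [2]
POP       []
PUSH 11   [11]
PUSH -41  [11, -41]
SUB       [52]
POP       []
PUSH -6   [-6]
PUSH 11   [-6, 11]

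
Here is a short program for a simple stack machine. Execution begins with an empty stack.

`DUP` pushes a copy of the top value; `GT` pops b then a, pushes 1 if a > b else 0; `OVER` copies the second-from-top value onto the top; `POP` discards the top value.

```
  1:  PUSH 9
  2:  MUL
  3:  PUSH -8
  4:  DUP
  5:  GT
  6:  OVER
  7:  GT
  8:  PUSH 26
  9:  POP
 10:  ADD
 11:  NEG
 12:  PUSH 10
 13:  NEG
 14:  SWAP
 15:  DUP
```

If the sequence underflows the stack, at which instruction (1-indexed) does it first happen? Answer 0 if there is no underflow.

PUSH 9  9
MUL  — needs 2 operands, stack has 1 → underflow

2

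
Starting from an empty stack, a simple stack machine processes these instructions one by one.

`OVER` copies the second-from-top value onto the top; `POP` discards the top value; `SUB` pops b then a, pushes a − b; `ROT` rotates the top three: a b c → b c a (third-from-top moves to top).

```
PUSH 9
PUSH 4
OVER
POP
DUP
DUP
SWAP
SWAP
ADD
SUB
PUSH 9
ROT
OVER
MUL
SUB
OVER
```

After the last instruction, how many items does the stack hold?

3

PUSH 9 → [9]
PUSH 4 → [9, 4]
OVER   → [9, 4, 9]
POP    → [9, 4]
DUP    → [9, 4, 4]
DUP    → [9, 4, 4, 4]
SWAP   → [9, 4, 4, 4]
SWAP   → [9, 4, 4, 4]
ADD    → [9, 4, 8]
SUB    → [9, -4]
PUSH 9 → [9, -4, 9]
ROT    → [-4, 9, 9]
OVER   → [-4, 9, 9, 9]
MUL    → [-4, 9, 81]
SUB    → [-4, -72]
OVER   → [-4, -72, -4]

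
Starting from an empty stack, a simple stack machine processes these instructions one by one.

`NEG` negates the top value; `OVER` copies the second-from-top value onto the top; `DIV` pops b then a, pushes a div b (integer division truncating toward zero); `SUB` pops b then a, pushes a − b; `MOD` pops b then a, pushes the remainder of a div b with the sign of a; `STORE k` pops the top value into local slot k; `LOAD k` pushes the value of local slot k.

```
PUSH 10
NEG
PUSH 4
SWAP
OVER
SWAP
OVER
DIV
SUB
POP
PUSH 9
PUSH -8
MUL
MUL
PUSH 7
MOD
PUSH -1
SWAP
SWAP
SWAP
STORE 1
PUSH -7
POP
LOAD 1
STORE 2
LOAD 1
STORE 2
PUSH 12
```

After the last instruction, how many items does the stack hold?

2

PUSH 10 -> 10
NEG     -> -10
PUSH 4  -> -10 4
SWAP    -> 4 -10
OVER    -> 4 -10 4
SWAP    -> 4 4 -10
OVER    -> 4 4 -10 4
DIV     -> 4 4 -2
SUB     -> 4 6
POP     -> 4
PUSH 9  -> 4 9
PUSH -8 -> 4 9 -8
MUL     -> 4 -72
MUL     -> -288
PUSH 7  -> -288 7
MOD     -> -1
PUSH -1 -> -1 -1
SWAP    -> -1 -1
SWAP    -> -1 -1
SWAP    -> -1 -1
STORE 1 -> -1
PUSH -7 -> -1 -7
POP     -> -1
LOAD 1  -> -1 -1
STORE 2 -> -1
LOAD 1  -> -1 -1
STORE 2 -> -1
PUSH 12 -> -1 12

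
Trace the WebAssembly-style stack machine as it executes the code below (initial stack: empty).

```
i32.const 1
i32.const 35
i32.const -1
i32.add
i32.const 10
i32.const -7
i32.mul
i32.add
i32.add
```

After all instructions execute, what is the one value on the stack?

i32.const 1   1
i32.const 35  1 35
i32.const -1  1 35 -1
i32.add       1 34
i32.const 10  1 34 10
i32.const -7  1 34 10 -7
i32.mul       1 34 -70
i32.add       1 -36
i32.add       -35

-35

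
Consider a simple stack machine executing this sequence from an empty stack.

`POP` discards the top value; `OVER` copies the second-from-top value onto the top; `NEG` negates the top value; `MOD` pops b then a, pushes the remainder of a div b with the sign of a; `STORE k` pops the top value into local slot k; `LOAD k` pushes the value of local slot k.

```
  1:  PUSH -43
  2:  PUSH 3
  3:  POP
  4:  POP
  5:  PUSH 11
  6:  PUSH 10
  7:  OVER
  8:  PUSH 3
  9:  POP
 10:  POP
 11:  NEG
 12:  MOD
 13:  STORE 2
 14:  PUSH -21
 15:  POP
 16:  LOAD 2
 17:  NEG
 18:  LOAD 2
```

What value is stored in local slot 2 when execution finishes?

1

PUSH -43  [-43]
PUSH 3    [-43, 3]
POP       [-43]
POP       []
PUSH 11   [11]
PUSH 10   [11, 10]
OVER      [11, 10, 11]
PUSH 3    [11, 10, 11, 3]
POP       [11, 10, 11]
POP       [11, 10]
NEG       [11, -10]
MOD       [1]
STORE 2   []
PUSH -21  [-21]
POP       []
LOAD 2    [1]
NEG       [-1]
LOAD 2    [-1, 1]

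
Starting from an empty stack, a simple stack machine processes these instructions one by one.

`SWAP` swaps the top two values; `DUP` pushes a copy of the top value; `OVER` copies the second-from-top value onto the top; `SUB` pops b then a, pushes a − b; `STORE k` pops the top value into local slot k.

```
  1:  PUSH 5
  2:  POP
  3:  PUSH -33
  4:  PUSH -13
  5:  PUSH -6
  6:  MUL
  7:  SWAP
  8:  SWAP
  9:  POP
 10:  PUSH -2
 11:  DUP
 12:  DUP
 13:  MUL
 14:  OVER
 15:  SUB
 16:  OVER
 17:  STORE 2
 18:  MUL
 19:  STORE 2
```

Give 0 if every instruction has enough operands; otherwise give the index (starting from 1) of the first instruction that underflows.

0

PUSH 5   → [5]
POP      → []
PUSH -33 → [-33]
PUSH -13 → [-33, -13]
PUSH -6  → [-33, -13, -6]
MUL      → [-33, 78]
SWAP     → [78, -33]
SWAP     → [-33, 78]
POP      → [-33]
PUSH -2  → [-33, -2]
DUP      → [-33, -2, -2]
DUP      → [-33, -2, -2, -2]
MUL      → [-33, -2, 4]
OVER     → [-33, -2, 4, -2]
SUB      → [-33, -2, 6]
OVER     → [-33, -2, 6, -2]
STORE 2  → [-33, -2, 6]
MUL      → [-33, -12]
STORE 2  → [-33]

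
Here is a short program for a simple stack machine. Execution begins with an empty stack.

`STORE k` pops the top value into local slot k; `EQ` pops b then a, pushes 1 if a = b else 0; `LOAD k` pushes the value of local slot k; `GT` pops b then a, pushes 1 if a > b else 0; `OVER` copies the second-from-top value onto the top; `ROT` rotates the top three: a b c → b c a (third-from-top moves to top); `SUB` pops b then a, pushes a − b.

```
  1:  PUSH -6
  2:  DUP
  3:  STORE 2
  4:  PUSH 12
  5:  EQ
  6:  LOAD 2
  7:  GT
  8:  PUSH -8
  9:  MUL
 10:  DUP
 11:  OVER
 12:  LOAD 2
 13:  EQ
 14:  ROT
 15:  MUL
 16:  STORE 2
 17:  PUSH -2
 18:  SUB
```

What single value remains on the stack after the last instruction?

PUSH -6 : [-6]
DUP     : [-6, -6]
STORE 2 : [-6]
PUSH 12 : [-6, 12]
EQ      : [0]
LOAD 2  : [0, -6]
GT      : [1]
PUSH -8 : [1, -8]
MUL     : [-8]
DUP     : [-8, -8]
OVER    : [-8, -8, -8]
LOAD 2  : [-8, -8, -8, -6]
EQ      : [-8, -8, 0]
ROT     : [-8, 0, -8]
MUL     : [-8, 0]
STORE 2 : [-8]
PUSH -2 : [-8, -2]
SUB     : [-6]

-6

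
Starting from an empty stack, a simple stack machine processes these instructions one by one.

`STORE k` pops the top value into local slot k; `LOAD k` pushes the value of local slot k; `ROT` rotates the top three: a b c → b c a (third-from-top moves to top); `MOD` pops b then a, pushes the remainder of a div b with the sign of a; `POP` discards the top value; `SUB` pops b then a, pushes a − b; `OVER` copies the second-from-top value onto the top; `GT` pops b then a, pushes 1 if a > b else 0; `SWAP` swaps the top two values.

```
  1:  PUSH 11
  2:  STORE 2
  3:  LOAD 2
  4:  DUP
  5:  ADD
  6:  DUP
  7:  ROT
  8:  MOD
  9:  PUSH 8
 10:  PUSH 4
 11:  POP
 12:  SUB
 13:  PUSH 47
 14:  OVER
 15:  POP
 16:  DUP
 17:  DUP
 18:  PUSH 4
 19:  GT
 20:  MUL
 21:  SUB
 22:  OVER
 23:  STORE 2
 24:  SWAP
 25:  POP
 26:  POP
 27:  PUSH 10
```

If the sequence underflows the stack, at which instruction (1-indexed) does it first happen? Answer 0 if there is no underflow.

PUSH 11 → 11
STORE 2 → (empty)
LOAD 2  → 11
DUP     → 11 11
ADD     → 22
DUP     → 22 22
ROT  — needs 3 operands, stack has 2 → underflow

7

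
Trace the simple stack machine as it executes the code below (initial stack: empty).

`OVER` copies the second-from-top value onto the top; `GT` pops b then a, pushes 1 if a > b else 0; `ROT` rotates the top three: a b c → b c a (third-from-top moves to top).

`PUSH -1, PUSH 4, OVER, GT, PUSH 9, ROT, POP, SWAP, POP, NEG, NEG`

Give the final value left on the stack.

9

PUSH -1 → [-1]
PUSH 4  → [-1, 4]
OVER    → [-1, 4, -1]
GT      → [-1, 1]
PUSH 9  → [-1, 1, 9]
ROT     → [1, 9, -1]
POP     → [1, 9]
SWAP    → [9, 1]
POP     → [9]
NEG     → [-9]
NEG     → [9]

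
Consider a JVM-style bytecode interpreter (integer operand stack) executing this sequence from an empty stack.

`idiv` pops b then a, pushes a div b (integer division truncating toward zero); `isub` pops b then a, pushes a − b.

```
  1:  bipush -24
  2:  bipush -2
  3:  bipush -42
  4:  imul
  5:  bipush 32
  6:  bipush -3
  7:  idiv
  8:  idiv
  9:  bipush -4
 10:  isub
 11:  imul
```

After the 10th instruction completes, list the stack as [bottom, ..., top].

[-24, -4]

bipush -24 : -24
bipush -2  : -24 -2
bipush -42 : -24 -2 -42
imul       : -24 84
bipush 32  : -24 84 32
bipush -3  : -24 84 32 -3
idiv       : -24 84 -10
idiv       : -24 -8
bipush -4  : -24 -8 -4
isub       : -24 -4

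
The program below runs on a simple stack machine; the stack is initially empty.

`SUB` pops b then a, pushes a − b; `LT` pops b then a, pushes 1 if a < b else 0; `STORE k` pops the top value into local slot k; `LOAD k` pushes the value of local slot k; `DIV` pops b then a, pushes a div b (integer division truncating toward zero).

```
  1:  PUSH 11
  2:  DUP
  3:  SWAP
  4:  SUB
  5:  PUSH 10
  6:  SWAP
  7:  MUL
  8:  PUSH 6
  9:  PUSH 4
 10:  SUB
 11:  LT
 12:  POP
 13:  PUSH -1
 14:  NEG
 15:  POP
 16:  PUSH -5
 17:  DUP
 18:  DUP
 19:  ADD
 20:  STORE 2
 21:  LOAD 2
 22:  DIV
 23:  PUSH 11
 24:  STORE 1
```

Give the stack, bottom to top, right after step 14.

PUSH 11  11
DUP      11 11
SWAP     11 11
SUB      0
PUSH 10  0 10
SWAP     10 0
MUL      0
PUSH 6   0 6
PUSH 4   0 6 4
SUB      0 2
LT       1
POP      (empty)
PUSH -1  -1
NEG      1

[1]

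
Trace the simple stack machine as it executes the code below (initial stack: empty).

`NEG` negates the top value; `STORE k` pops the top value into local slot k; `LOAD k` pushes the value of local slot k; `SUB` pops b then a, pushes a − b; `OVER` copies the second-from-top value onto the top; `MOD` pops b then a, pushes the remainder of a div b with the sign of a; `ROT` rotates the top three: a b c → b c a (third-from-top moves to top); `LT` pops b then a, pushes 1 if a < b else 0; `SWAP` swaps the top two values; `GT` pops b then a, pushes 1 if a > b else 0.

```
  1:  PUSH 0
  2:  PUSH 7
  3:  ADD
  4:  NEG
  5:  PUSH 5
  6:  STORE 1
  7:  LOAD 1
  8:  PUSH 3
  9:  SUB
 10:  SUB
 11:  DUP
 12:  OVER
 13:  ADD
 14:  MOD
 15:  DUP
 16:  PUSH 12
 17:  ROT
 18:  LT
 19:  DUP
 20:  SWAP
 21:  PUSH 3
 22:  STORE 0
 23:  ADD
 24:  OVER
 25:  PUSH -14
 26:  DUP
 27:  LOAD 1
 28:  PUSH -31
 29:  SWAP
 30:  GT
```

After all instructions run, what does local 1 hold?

PUSH 0   -> 0
PUSH 7   -> 0 7
ADD      -> 7
NEG      -> -7
PUSH 5   -> -7 5
STORE 1  -> -7
LOAD 1   -> -7 5
PUSH 3   -> -7 5 3
SUB      -> -7 2
SUB      -> -9
DUP      -> -9 -9
OVER     -> -9 -9 -9
ADD      -> -9 -18
MOD      -> -9
DUP      -> -9 -9
PUSH 12  -> -9 -9 12
ROT      -> -9 12 -9
LT       -> -9 0
DUP      -> -9 0 0
SWAP     -> -9 0 0
PUSH 3   -> -9 0 0 3
STORE 0  -> -9 0 0
ADD      -> -9 0
OVER     -> -9 0 -9
PUSH -14 -> -9 0 -9 -14
DUP      -> -9 0 -9 -14 -14
LOAD 1   -> -9 0 -9 -14 -14 5
PUSH -31 -> -9 0 -9 -14 -14 5 -31
SWAP     -> -9 0 -9 -14 -14 -31 5
GT       -> -9 0 -9 -14 -14 0

5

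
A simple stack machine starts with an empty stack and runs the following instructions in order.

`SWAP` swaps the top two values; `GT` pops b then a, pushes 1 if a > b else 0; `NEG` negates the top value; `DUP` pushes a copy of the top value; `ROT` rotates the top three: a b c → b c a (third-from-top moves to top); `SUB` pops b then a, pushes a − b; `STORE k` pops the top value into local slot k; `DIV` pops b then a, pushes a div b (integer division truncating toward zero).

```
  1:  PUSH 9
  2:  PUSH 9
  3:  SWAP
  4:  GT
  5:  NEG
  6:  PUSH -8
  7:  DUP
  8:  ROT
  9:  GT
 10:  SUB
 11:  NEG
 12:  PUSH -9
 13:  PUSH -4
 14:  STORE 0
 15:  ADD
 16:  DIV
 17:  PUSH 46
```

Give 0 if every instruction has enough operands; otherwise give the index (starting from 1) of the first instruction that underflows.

PUSH 9   9
PUSH 9   9 9
SWAP     9 9
GT       0
NEG      0
PUSH -8  0 -8
DUP      0 -8 -8
ROT      -8 -8 0
GT       -8 0
SUB      -8
NEG      8
PUSH -9  8 -9
PUSH -4  8 -9 -4
STORE 0  8 -9
ADD      -1
DIV  — needs 2 operands, stack has 1 → underflow

16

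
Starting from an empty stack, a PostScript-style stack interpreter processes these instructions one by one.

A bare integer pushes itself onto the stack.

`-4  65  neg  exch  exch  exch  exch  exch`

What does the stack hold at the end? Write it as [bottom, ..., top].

-4    -4
65    -4 65
neg   -4 -65
exch  -65 -4
exch  -4 -65
exch  -65 -4
exch  -4 -65
exch  -65 -4

[-65, -4]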